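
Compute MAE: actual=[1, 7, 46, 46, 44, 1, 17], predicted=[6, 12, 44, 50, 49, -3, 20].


Absolute errors: |1-6|=5, |7-12|=5, |46-44|=2, |46-50|=4, |44-49|=5, |1+ 3|=4, |17-20|=3
Sum = 28
MAE = 28/7 = 4

4


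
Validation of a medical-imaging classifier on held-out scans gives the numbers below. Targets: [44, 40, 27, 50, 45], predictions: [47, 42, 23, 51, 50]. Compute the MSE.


Squared errors: (44-47)²=9, (40-42)²=4, (27-23)²=16, (50-51)²=1, (45-50)²=25
Sum = 55
MSE = 55/5 = 11

11


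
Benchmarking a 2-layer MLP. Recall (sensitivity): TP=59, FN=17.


Recall = TP/(TP+FN)
= 59/(59+17)
= 59/76 = 77.63%

77.63%


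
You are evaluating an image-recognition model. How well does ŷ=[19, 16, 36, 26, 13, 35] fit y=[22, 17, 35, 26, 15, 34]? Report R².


ȳ = 24.8333
SS_res = Σ(y-ŷ)² = 16
SS_tot = Σ(y-ȳ)² = 354.83
R² = 1 - SS_res/SS_tot = 1 - 0.0451 = 0.9549

0.9549


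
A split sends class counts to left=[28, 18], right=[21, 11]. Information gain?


Parent = [49, 29], H_parent = 0.952
H_left = 0.9656 (n=46), H_right = 0.9284 (n=32)
H_children = (46/78)·0.9656 + (32/78)·0.9284 = 0.9503
IG = 0.952 - 0.9503 = 0.0017

0.0017


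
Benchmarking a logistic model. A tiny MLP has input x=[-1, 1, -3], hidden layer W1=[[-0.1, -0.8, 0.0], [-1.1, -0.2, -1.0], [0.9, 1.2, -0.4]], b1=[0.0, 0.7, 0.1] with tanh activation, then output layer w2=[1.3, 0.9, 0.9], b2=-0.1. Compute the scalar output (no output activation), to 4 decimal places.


z1[0] = (-0.1)·(-1) + (-0.8)·(1) + (0.0)·(-3) + 0.0 = -0.7
z1[1] = (-1.1)·(-1) + (-0.2)·(1) + (-1.0)·(-3) + 0.7 = 4.6
z1[2] = (0.9)·(-1) + (1.2)·(1) + (-0.4)·(-3) + 0.1 = 1.6
h = tanh(z1) = [-0.6044, 0.9998, 0.9217]
output = (1.3)·(-0.6044) + (0.9)·(0.9998) + (0.9)·(0.9217) - 0.1 = 0.8436

0.8436


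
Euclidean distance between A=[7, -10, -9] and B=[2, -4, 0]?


d = √((7-2)² + (-10+ 4)² + (-9-0)²)
  = √(25 + 36 + 81)
  = √142 = 11.9164

11.9164


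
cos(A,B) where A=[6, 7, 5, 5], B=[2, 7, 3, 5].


A·B = 6·2 + 7·7 + 5·3 + 5·5 = 101
‖A‖ = √135 = 11.619, ‖B‖ = √87 = 9.3274
cos = 101/(√135·√87) = 101/√11745 = 0.932

0.932


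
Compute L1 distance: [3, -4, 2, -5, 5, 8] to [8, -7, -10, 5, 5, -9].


d = |3-8| + |-4+ 7| + |2+ 10| + |-5-5| + |5-5| + |8+ 9|
  = 5 + 3 + 12 + 10 + 0 + 17
  = 47

47


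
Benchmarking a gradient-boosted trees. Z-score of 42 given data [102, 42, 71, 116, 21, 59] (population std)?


μ = 68.5, σ = 32.7452
z = (42 - 68.5)/32.7452 = -0.8093

-0.8093


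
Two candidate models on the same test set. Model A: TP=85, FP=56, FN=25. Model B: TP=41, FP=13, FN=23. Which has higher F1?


Model A: P=85/141=0.6028, R=85/110=0.7727, F1=2PR/(P+R)=2TP/(2TP+FP+FN)=170/251=0.6773
Model B: P=41/54=0.7593, R=41/64=0.6406, F1=2PR/(P+R)=2TP/(2TP+FP+FN)=82/118=0.6949
0.6773 < 0.6949 → Model B

Model B


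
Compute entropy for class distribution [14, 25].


Probabilities: [14/39, 25/39] ≈ [0.359, 0.641]
H = -((14/39)·log₂(14/39) + (25/39)·log₂(25/39))
  = 0.9418 bits

0.9418 bits


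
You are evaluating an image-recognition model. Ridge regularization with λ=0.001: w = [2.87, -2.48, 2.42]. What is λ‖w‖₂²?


‖w‖₂² = (2.87)² + (-2.48)² + (2.42)²
     = 8.2369 + 6.1504 + 5.8564
     = 20.2437
λ·‖w‖₂² = 0.001·20.2437 = 0.020244

0.020244


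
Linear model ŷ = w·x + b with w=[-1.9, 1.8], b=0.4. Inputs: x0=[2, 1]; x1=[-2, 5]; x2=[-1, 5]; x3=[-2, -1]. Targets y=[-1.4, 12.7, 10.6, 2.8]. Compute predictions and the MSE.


ŷ0 = (-1.9)·(2) + (1.8)·(1) + 0.4 = -1.6
ŷ1 = (-1.9)·(-2) + (1.8)·(5) + 0.4 = 13.2
ŷ2 = (-1.9)·(-1) + (1.8)·(5) + 0.4 = 11.3
ŷ3 = (-1.9)·(-2) + (1.8)·(-1) + 0.4 = 2.4
errors² = [0.04, 0.25, 0.49, 0.16]
MSE = 0.9400/4 = 0.235

0.235


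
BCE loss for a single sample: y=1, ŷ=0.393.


BCE = -[y·ln(p) + (1-y)·ln(1-p)]
= -1·ln(0.393) - 0
= -ln(0.393) = 0.9339

0.9339


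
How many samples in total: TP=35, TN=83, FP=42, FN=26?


Total = TP + TN + FP + FN
= 35 + 83 + 42 + 26
= 186
(Predicted positive: 77, predicted negative: 109)

186


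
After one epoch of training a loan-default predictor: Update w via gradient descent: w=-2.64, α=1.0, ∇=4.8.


w_new = w - α·∇
= -2.64 - 1.0·4.8
= -2.64 - 4.8
= -7.44

-7.44


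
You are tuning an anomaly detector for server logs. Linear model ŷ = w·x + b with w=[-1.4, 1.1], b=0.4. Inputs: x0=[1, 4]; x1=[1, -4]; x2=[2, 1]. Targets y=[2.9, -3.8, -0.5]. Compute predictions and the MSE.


ŷ0 = (-1.4)·(1) + (1.1)·(4) + 0.4 = 3.4
ŷ1 = (-1.4)·(1) + (1.1)·(-4) + 0.4 = -5.4
ŷ2 = (-1.4)·(2) + (1.1)·(1) + 0.4 = -1.3
errors² = [0.25, 2.56, 0.64]
MSE = 3.4500/3 = 1.15

1.15


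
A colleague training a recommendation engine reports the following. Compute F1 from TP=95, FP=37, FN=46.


Precision = 95/132 = 0.7197
Recall = 95/141 = 0.6738
F1 = 2·P·R/(P+R) = 2·TP/(2·TP+FP+FN) = 190/(190+37+46) = 190/273 = 0.696

0.696


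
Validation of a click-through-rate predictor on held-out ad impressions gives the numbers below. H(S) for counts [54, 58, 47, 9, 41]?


Probabilities: [54/209, 58/209, 47/209, 9/209, 41/209] ≈ [0.2584, 0.2775, 0.2249, 0.0431, 0.1962]
H = -((54/209)·log₂(54/209) + (58/209)·log₂(58/209) + (47/209)·log₂(47/209) + (9/209)·log₂(9/209) + (41/209)·log₂(41/209))
  = 2.1582 bits

2.1582 bits


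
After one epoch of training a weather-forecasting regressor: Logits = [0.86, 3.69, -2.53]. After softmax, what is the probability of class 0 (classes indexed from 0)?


Exponentials: e^0.86=2.3632, e^3.69=40.0448, e^-2.53=0.0797
Sum = 42.4877
Softmax = [0.0556, 0.9425, 0.0019]
p[0] = 2.3632/42.4877 = 0.0556

0.0556


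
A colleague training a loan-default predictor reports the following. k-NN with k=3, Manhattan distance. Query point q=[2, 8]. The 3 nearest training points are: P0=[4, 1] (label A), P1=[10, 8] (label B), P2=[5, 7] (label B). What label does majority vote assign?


d(q,P0) = 9  (label A)
d(q,P1) = 8  (label B)
d(q,P2) = 4  (label B)
Votes: A=1, B=2
Majority → B

B


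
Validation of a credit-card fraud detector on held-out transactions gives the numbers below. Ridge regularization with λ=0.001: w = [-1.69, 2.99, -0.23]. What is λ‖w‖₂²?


‖w‖₂² = (-1.69)² + (2.99)² + (-0.23)²
     = 2.8561 + 8.9401 + 0.0529
     = 11.8491
λ·‖w‖₂² = 0.001·11.8491 = 0.011849

0.011849


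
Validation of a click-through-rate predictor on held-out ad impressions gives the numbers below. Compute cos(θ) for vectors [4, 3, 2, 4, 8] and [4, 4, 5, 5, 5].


A·B = 4·4 + 3·4 + 2·5 + 4·5 + 8·5 = 98
‖A‖ = √109 = 10.4403, ‖B‖ = √107 = 10.3441
cos = 98/(√109·√107) = 98/√11663 = 0.9074

0.9074


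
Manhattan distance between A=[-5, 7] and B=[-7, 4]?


d = |-5+ 7| + |7-4|
  = 2 + 3
  = 5

5


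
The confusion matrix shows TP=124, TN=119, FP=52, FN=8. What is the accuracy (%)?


Accuracy = (TP+TN)/(TP+TN+FP+FN)
= (124+119)/(303)
= 243/303 = 80.2%

80.2%


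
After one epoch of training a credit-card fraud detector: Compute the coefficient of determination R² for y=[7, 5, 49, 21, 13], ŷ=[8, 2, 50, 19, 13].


ȳ = 19
SS_res = Σ(y-ŷ)² = 15
SS_tot = Σ(y-ȳ)² = 1280
R² = 1 - SS_res/SS_tot = 1 - 0.0117 = 0.9883

0.9883


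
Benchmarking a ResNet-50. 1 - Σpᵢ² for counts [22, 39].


Probabilities: [22/61, 39/61] ≈ [0.3607, 0.6393]
Σpᵢ² = (484 + 1521)/61² = 2005/3721
Gini = 1 - Σpᵢ² = 1 - 2005/3721 = 0.4612

0.4612


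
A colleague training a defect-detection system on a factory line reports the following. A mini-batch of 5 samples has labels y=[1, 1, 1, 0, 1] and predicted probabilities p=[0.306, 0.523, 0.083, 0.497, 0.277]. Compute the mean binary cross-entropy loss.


L[0] = -ln(0.306) = 1.1842
L[1] = -ln(0.523) = 0.6482
L[2] = -ln(0.083) = 2.4889
L[3] = -ln(1-0.497) = -ln(0.503) = 0.6872
L[4] = -ln(0.277) = 1.2837
mean = (1.1842 + 0.6482 + 2.4889 + 0.6872 + 1.2837)/5 = 1.2584

1.2584


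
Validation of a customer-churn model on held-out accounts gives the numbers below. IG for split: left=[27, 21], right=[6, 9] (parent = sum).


Parent = [33, 30], H_parent = 0.9984
H_left = 0.9887 (n=48), H_right = 0.971 (n=15)
H_children = (48/63)·0.9887 + (15/63)·0.971 = 0.9845
IG = 0.9984 - 0.9845 = 0.0139

0.0139


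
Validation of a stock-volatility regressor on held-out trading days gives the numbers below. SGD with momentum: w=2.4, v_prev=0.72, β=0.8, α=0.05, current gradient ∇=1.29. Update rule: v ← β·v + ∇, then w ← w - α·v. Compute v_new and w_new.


v_new = 0.8·0.72 + 1.29 = 0.576 + 1.29 = 1.866
w_new = 2.4 - 0.05·1.866 = 2.4 - 0.0933 = 2.3067

v_new=1.866, w_new=2.3067


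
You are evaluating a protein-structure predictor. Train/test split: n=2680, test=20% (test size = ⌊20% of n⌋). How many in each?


Test = ⌊2680·20/100⌋ = 536
Train = 2680 - 536 = 2144

Train: 2144, Test: 536


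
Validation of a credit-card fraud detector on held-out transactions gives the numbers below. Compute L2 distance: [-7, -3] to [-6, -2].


d = √((-7+ 6)² + (-3+ 2)²)
  = √(1 + 1)
  = √2 = 1.4142

1.4142


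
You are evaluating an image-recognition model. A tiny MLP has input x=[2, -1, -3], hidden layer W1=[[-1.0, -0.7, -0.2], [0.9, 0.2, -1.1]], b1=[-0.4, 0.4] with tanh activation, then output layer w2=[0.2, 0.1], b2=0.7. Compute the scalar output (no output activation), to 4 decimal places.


z1[0] = (-1.0)·(2) + (-0.7)·(-1) + (-0.2)·(-3) - 0.4 = -1.1
z1[1] = (0.9)·(2) + (0.2)·(-1) + (-1.1)·(-3) + 0.4 = 5.3
h = tanh(z1) = [-0.8005, 1.0]
output = (0.2)·(-0.8005) + (0.1)·(1.0) + 0.7 = 0.6399

0.6399


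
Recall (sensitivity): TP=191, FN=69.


Recall = TP/(TP+FN)
= 191/(191+69)
= 191/260 = 73.46%

73.46%


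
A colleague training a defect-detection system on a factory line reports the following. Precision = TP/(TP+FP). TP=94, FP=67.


Precision = TP/(TP+FP)
= 94/(94+67)
= 94/161 = 58.39%

58.39%


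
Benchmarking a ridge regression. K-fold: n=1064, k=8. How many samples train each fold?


Fold size = 1064/8 = 133
Training per fold = 1064 - 133 = 931

931


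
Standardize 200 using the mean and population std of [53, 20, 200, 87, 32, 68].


μ = 76.6667, σ = 59.3848
z = (200 - 76.6667)/59.3848 = 2.0768

2.0768


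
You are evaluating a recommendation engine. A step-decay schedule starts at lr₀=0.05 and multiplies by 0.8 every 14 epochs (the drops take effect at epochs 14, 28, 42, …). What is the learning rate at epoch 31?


n_drops = ⌊31/14⌋ = 2
lr = 0.05·0.8^2 = 0.05·0.64 = 0.032

0.032


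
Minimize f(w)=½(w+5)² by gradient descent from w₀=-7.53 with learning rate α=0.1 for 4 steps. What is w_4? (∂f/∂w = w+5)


step 1: grad = -7.53+5 = -2.53; w = -7.53 - 0.1·(-2.53) = -7.277
step 2: grad = -7.277+5 = -2.277; w = -7.277 - 0.1·(-2.277) = -7.0493
step 3: grad = -7.0493+5 = -2.0493; w = -7.0493 - 0.1·(-2.0493) = -6.84437
step 4: grad = -6.84437+5 = -1.84437; w = -6.84437 - 0.1·(-1.84437) = -6.659933

-6.659933


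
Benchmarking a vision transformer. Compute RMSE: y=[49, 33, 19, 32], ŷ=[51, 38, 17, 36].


MSE = 49/4 = 12.25
RMSE = √(49/4) = 3.5

3.5


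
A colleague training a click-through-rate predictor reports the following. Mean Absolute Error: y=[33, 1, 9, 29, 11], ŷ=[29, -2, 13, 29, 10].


Absolute errors: |33-29|=4, |1+ 2|=3, |9-13|=4, |29-29|=0, |11-10|=1
Sum = 12
MAE = 12/5 = 12/5

12/5


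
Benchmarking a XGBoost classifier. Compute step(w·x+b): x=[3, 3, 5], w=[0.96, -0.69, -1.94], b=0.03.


z = (3)·(0.96) + (3)·(-0.69) + (5)·(-1.94) + 0.03
  = -8.86
step(z) = 0 (z<0)

0


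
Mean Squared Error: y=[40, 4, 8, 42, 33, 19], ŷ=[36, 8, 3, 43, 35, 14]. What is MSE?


Squared errors: (40-36)²=16, (4-8)²=16, (8-3)²=25, (42-43)²=1, (33-35)²=4, (19-14)²=25
Sum = 87
MSE = 87/6 = 29/2

29/2


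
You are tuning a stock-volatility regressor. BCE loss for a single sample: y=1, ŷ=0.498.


BCE = -[y·ln(p) + (1-y)·ln(1-p)]
= -1·ln(0.498) - 0
= -ln(0.498) = 0.6972

0.6972


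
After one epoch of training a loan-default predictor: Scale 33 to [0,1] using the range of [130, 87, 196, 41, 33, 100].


min=33, max=196
(33-33)/(196-33) = 0/163 = 0.0

0.0


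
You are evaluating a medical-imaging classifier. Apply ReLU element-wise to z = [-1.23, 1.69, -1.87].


ReLU(-1.23) = max(0, -1.23) = 0.0
ReLU(1.69) = max(0, 1.69) = 1.69
ReLU(-1.87) = max(0, -1.87) = 0.0
result = [0.0, 1.69, 0.0]

[0.0, 1.69, 0.0]


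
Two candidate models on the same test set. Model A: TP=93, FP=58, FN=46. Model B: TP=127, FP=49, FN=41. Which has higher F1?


Model A: P=93/151=0.6159, R=93/139=0.6691, F1=2PR/(P+R)=2TP/(2TP+FP+FN)=186/290=0.6414
Model B: P=127/176=0.7216, R=127/168=0.756, F1=2PR/(P+R)=2TP/(2TP+FP+FN)=254/344=0.7384
0.6414 < 0.7384 → Model B

Model B


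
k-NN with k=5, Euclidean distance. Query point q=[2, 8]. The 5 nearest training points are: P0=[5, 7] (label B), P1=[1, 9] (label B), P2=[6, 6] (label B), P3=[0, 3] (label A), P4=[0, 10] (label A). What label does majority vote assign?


d(q,P0) = 3.1623  (label B)
d(q,P1) = 1.4142  (label B)
d(q,P2) = 4.4721  (label B)
d(q,P3) = 5.3852  (label A)
d(q,P4) = 2.8284  (label A)
Votes: A=2, B=3
Majority → B

B


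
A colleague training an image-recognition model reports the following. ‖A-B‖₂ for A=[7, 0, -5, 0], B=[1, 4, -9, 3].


d = √((7-1)² + (0-4)² + (-5+ 9)² + (0-3)²)
  = √(36 + 16 + 16 + 9)
  = √77 = 8.775

8.775


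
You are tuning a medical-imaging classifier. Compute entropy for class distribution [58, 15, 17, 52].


Probabilities: [58/142, 15/142, 17/142, 52/142] ≈ [0.4085, 0.1056, 0.1197, 0.3662]
H = -((58/142)·log₂(58/142) + (15/142)·log₂(15/142) + (17/142)·log₂(17/142) + (52/142)·log₂(52/142))
  = 1.7675 bits

1.7675 bits


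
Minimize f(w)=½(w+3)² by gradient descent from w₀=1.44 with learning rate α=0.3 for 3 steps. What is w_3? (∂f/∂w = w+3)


step 1: grad = 1.44+3 = 4.44; w = 1.44 - 0.3·(4.44) = 0.108
step 2: grad = 0.108+3 = 3.108; w = 0.108 - 0.3·(3.108) = -0.8244
step 3: grad = -0.8244+3 = 2.1756; w = -0.8244 - 0.3·(2.1756) = -1.47708

-1.47708


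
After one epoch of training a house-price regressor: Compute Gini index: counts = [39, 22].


Probabilities: [39/61, 22/61] ≈ [0.6393, 0.3607]
Σpᵢ² = (1521 + 484)/61² = 2005/3721
Gini = 1 - Σpᵢ² = 1 - 2005/3721 = 0.4612

0.4612


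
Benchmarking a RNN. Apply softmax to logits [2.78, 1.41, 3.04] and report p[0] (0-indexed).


Exponentials: e^2.78=16.119, e^1.41=4.096, e^3.04=20.9052
Sum = 41.1202
Softmax = [0.392, 0.0996, 0.5084]
p[0] = 16.119/41.1202 = 0.392

0.392


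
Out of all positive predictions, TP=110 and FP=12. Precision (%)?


Precision = TP/(TP+FP)
= 110/(110+12)
= 110/122 = 90.16%

90.16%


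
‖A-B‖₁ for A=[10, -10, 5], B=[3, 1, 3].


d = |10-3| + |-10-1| + |5-3|
  = 7 + 11 + 2
  = 20

20


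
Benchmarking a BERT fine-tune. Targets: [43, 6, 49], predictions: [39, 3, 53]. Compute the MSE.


Squared errors: (43-39)²=16, (6-3)²=9, (49-53)²=16
Sum = 41
MSE = 41/3 = 41/3

41/3


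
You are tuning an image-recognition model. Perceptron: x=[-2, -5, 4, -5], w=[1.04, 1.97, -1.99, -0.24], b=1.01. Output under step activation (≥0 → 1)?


z = (-2)·(1.04) + (-5)·(1.97) + (4)·(-1.99) + (-5)·(-0.24) + 1.01
  = -17.68
step(z) = 0 (z<0)

0


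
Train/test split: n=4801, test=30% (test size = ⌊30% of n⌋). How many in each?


Test = ⌊4801·30/100⌋ = 1440
Train = 4801 - 1440 = 3361

Train: 3361, Test: 1440


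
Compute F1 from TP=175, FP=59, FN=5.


Precision = 175/234 = 0.7479
Recall = 175/180 = 0.9722
F1 = 2·P·R/(P+R) = 2·TP/(2·TP+FP+FN) = 350/(350+59+5) = 350/414 = 0.8454

0.8454


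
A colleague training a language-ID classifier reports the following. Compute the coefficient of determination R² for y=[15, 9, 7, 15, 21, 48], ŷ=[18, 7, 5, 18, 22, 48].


ȳ = 19.1667
SS_res = Σ(y-ŷ)² = 27
SS_tot = Σ(y-ȳ)² = 1120.83
R² = 1 - SS_res/SS_tot = 1 - 0.0241 = 0.9759

0.9759


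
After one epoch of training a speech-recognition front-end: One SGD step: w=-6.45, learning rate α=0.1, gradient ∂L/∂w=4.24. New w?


w_new = w - α·∇
= -6.45 - 0.1·4.24
= -6.45 - 0.424
= -6.874

-6.874


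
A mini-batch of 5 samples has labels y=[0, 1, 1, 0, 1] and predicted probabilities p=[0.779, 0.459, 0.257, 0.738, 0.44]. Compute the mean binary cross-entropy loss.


L[0] = -ln(1-0.779) = -ln(0.221) = 1.5096
L[1] = -ln(0.459) = 0.7787
L[2] = -ln(0.257) = 1.3587
L[3] = -ln(1-0.738) = -ln(0.262) = 1.3394
L[4] = -ln(0.44) = 0.821
mean = (1.5096 + 0.7787 + 1.3587 + 1.3394 + 0.821)/5 = 1.1615

1.1615


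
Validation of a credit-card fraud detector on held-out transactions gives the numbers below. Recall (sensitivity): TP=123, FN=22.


Recall = TP/(TP+FN)
= 123/(123+22)
= 123/145 = 84.83%

84.83%


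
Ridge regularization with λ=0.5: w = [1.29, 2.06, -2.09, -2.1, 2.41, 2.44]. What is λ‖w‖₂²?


‖w‖₂² = (1.29)² + (2.06)² + (-2.09)² + (-2.1)² + (2.41)² + (2.44)²
     = 1.6641 + 4.2436 + 4.3681 + 4.41 + 5.8081 + 5.9536
     = 26.4475
λ·‖w‖₂² = 0.5·26.4475 = 13.22375

13.22375


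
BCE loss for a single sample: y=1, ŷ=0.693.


BCE = -[y·ln(p) + (1-y)·ln(1-p)]
= -1·ln(0.693) - 0
= -ln(0.693) = 0.3667

0.3667


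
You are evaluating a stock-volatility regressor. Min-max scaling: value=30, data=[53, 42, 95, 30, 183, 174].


min=30, max=183
(30-30)/(183-30) = 0/153 = 0.0

0.0


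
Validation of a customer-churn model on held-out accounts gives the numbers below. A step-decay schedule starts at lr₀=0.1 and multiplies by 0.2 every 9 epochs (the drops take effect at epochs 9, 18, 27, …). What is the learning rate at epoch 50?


n_drops = ⌊50/9⌋ = 5
lr = 0.1·0.2^5 = 0.1·0.00032 = 0.000032

0.000032


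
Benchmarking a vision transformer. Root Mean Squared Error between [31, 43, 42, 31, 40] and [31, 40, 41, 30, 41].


MSE = 12/5 = 2.4
RMSE = √(12/5) = 1.5492

1.5492


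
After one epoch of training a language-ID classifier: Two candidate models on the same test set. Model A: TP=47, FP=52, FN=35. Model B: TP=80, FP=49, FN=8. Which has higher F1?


Model A: P=47/99=0.4747, R=47/82=0.5732, F1=2PR/(P+R)=2TP/(2TP+FP+FN)=94/181=0.5193
Model B: P=80/129=0.6202, R=80/88=0.9091, F1=2PR/(P+R)=2TP/(2TP+FP+FN)=160/217=0.7373
0.5193 < 0.7373 → Model B

Model B


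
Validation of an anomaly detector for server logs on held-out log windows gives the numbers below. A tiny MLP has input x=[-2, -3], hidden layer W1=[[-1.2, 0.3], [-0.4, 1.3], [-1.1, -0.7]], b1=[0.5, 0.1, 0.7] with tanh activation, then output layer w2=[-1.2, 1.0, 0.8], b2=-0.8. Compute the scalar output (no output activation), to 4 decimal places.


z1[0] = (-1.2)·(-2) + (0.3)·(-3) + 0.5 = 2.0
z1[1] = (-0.4)·(-2) + (1.3)·(-3) + 0.1 = -3.0
z1[2] = (-1.1)·(-2) + (-0.7)·(-3) + 0.7 = 5.0
h = tanh(z1) = [0.964, -0.9951, 0.9999]
output = (-1.2)·(0.964) + (1.0)·(-0.9951) + (0.8)·(0.9999) - 0.8 = -2.152

-2.152


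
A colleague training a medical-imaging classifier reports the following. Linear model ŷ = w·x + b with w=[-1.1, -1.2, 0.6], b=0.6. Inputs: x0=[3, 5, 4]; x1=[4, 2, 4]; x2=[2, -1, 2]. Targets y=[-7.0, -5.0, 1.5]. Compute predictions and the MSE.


ŷ0 = (-1.1)·(3) + (-1.2)·(5) + (0.6)·(4) + 0.6 = -6.3
ŷ1 = (-1.1)·(4) + (-1.2)·(2) + (0.6)·(4) + 0.6 = -3.8
ŷ2 = (-1.1)·(2) + (-1.2)·(-1) + (0.6)·(2) + 0.6 = 0.8
errors² = [0.49, 1.44, 0.49]
MSE = 2.4200/3 = 0.8067

0.8067


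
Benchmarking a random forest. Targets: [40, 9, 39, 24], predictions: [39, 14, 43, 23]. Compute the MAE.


Absolute errors: |40-39|=1, |9-14|=5, |39-43|=4, |24-23|=1
Sum = 11
MAE = 11/4 = 11/4

11/4


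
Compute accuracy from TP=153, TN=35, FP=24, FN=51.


Accuracy = (TP+TN)/(TP+TN+FP+FN)
= (153+35)/(263)
= 188/263 = 71.48%

71.48%


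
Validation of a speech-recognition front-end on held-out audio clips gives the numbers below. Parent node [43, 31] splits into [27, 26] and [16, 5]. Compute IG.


Parent = [43, 31], H_parent = 0.9809
H_left = 0.9997 (n=53), H_right = 0.7919 (n=21)
H_children = (53/74)·0.9997 + (21/74)·0.7919 = 0.9407
IG = 0.9809 - 0.9407 = 0.0402

0.0402


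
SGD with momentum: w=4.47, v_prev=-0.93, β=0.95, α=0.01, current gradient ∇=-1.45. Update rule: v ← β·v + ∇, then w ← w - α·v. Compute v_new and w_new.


v_new = 0.95·-0.93 - 1.45 = -0.8835 - 1.45 = -2.3335
w_new = 4.47 - 0.01·-2.3335 = 4.47 + 0.023335 = 4.493335

v_new=-2.3335, w_new=4.493335


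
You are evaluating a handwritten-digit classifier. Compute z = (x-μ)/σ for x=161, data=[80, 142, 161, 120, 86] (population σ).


μ = 117.8, σ = 31.2947
z = (161 - 117.8)/31.2947 = 1.3804

1.3804


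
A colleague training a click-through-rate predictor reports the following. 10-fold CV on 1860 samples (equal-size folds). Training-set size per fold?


Fold size = 1860/10 = 186
Training per fold = 1860 - 186 = 1674

1674


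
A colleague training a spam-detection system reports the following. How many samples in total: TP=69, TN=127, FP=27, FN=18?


Total = TP + TN + FP + FN
= 69 + 127 + 27 + 18
= 241
(Predicted positive: 96, predicted negative: 145)

241


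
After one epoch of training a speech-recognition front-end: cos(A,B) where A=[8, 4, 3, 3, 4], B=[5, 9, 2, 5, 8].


A·B = 8·5 + 4·9 + 3·2 + 3·5 + 4·8 = 129
‖A‖ = √114 = 10.6771, ‖B‖ = √199 = 14.1067
cos = 129/(√114·√199) = 129/√22686 = 0.8565

0.8565


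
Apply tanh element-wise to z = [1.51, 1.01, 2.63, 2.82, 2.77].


tanh(1.51) = 0.9069
tanh(1.01) = 0.7658
tanh(2.63) = 0.9897
tanh(2.82) = 0.9929
tanh(2.77) = 0.9922
result = [0.9069, 0.7658, 0.9897, 0.9929, 0.9922]

[0.9069, 0.7658, 0.9897, 0.9929, 0.9922]


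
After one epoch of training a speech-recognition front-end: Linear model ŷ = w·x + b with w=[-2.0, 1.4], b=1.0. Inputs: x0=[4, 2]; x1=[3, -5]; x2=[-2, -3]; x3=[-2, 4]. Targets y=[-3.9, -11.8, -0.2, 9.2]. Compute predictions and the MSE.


ŷ0 = (-2.0)·(4) + (1.4)·(2) + 1.0 = -4.2
ŷ1 = (-2.0)·(3) + (1.4)·(-5) + 1.0 = -12.0
ŷ2 = (-2.0)·(-2) + (1.4)·(-3) + 1.0 = 0.8
ŷ3 = (-2.0)·(-2) + (1.4)·(4) + 1.0 = 10.6
errors² = [0.09, 0.04, 1.0, 1.96]
MSE = 3.0900/4 = 0.7725

0.7725


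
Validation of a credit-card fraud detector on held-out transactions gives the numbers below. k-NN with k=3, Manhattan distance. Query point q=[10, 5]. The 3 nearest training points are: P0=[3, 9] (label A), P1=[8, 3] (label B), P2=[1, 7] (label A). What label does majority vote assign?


d(q,P0) = 11  (label A)
d(q,P1) = 4  (label B)
d(q,P2) = 11  (label A)
Votes: A=2, B=1
Majority → A

A


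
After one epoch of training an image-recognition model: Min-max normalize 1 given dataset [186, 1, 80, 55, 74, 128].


min=1, max=186
(1-1)/(186-1) = 0/185 = 0.0

0.0


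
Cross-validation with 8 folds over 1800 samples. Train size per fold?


Fold size = 1800/8 = 225
Training per fold = 1800 - 225 = 1575

1575


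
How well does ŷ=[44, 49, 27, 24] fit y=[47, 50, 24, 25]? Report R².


ȳ = 36.5
SS_res = Σ(y-ŷ)² = 20
SS_tot = Σ(y-ȳ)² = 581
R² = 1 - SS_res/SS_tot = 1 - 0.0344 = 0.9656

0.9656


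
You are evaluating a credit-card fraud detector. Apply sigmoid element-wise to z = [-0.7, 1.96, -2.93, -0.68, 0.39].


σ(-0.7) = 1/(1+e^0.7) = 0.3318
σ(1.96) = 1/(1+e^-1.96) = 0.8765
σ(-2.93) = 1/(1+e^2.93) = 0.0507
σ(-0.68) = 1/(1+e^0.68) = 0.3363
σ(0.39) = 1/(1+e^-0.39) = 0.5963
result = [0.3318, 0.8765, 0.0507, 0.3363, 0.5963]

[0.3318, 0.8765, 0.0507, 0.3363, 0.5963]


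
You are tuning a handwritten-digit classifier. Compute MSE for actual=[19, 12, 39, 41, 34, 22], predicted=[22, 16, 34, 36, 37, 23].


Squared errors: (19-22)²=9, (12-16)²=16, (39-34)²=25, (41-36)²=25, (34-37)²=9, (22-23)²=1
Sum = 85
MSE = 85/6 = 85/6

85/6


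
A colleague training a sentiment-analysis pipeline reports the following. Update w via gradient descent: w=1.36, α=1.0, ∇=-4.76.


w_new = w - α·∇
= 1.36 - 1.0·-4.76
= 1.36 + 4.76
= 6.12

6.12


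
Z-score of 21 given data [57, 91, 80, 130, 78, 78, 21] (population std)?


μ = 76.4286, σ = 30.5888
z = (21 - 76.4286)/30.5888 = -1.8121

-1.8121


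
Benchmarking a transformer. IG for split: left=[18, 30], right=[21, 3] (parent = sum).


Parent = [39, 33], H_parent = 0.995
H_left = 0.9544 (n=48), H_right = 0.5436 (n=24)
H_children = (48/72)·0.9544 + (24/72)·0.5436 = 0.8175
IG = 0.995 - 0.8175 = 0.1775

0.1775


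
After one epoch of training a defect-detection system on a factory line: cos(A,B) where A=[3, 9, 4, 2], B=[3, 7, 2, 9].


A·B = 3·3 + 9·7 + 4·2 + 2·9 = 98
‖A‖ = √110 = 10.4881, ‖B‖ = √143 = 11.9583
cos = 98/(√110·√143) = 98/√15730 = 0.7814

0.7814


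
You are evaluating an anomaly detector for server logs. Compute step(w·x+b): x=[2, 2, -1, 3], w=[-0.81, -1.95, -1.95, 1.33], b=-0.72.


z = (2)·(-0.81) + (2)·(-1.95) + (-1)·(-1.95) + (3)·(1.33) - 0.72
  = -0.3
step(z) = 0 (z<0)

0


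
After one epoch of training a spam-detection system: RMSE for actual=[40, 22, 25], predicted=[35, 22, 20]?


MSE = 50/3 = 16.6667
RMSE = √(50/3) = 4.0825

4.0825


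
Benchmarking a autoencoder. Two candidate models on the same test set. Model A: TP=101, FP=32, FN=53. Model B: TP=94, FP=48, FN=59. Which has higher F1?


Model A: P=101/133=0.7594, R=101/154=0.6558, F1=2PR/(P+R)=2TP/(2TP+FP+FN)=202/287=0.7038
Model B: P=94/142=0.662, R=94/153=0.6144, F1=2PR/(P+R)=2TP/(2TP+FP+FN)=188/295=0.6373
0.7038 > 0.6373 → Model A

Model A


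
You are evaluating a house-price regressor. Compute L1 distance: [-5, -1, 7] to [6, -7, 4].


d = |-5-6| + |-1+ 7| + |7-4|
  = 11 + 6 + 3
  = 20

20


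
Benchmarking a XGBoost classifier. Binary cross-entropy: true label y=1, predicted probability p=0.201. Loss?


BCE = -[y·ln(p) + (1-y)·ln(1-p)]
= -1·ln(0.201) - 0
= -ln(0.201) = 1.6045

1.6045


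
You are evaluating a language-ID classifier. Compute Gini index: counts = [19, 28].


Probabilities: [19/47, 28/47] ≈ [0.4043, 0.5957]
Σpᵢ² = (361 + 784)/47² = 1145/2209
Gini = 1 - Σpᵢ² = 1 - 1145/2209 = 0.4817

0.4817


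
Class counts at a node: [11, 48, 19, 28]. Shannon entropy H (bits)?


Probabilities: [11/106, 48/106, 19/106, 28/106] ≈ [0.1038, 0.4528, 0.1792, 0.2642]
H = -((11/106)·log₂(11/106) + (48/106)·log₂(48/106) + (19/106)·log₂(19/106) + (28/106)·log₂(28/106))
  = 1.8086 bits

1.8086 bits


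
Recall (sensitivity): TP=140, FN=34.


Recall = TP/(TP+FN)
= 140/(140+34)
= 140/174 = 80.46%

80.46%


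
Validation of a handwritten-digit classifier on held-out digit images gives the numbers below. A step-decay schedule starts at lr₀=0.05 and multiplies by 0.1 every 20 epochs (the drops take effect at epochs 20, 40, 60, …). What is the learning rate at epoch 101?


n_drops = ⌊101/20⌋ = 5
lr = 0.05·0.1^5 = 0.05·0.00001 = 0.0000005

0.0000005


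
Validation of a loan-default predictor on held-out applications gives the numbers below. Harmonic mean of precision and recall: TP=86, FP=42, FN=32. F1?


Precision = 86/128 = 0.6719
Recall = 86/118 = 0.7288
F1 = 2·P·R/(P+R) = 2·TP/(2·TP+FP+FN) = 172/(172+42+32) = 172/246 = 0.6992

0.6992


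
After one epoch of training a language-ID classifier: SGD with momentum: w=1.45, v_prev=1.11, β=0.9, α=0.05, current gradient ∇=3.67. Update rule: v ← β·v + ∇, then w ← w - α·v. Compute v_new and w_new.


v_new = 0.9·1.11 + 3.67 = 0.999 + 3.67 = 4.669
w_new = 1.45 - 0.05·4.669 = 1.45 - 0.23345 = 1.21655

v_new=4.669, w_new=1.21655


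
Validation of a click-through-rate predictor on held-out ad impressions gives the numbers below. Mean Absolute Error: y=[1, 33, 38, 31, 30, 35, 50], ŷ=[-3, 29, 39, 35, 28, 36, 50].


Absolute errors: |1+ 3|=4, |33-29|=4, |38-39|=1, |31-35|=4, |30-28|=2, |35-36|=1, |50-50|=0
Sum = 16
MAE = 16/7 = 16/7

16/7


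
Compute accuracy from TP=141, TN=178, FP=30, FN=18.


Accuracy = (TP+TN)/(TP+TN+FP+FN)
= (141+178)/(367)
= 319/367 = 86.92%

86.92%


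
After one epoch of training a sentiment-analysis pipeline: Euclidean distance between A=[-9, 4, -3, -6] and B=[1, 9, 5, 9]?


d = √((-9-1)² + (4-9)² + (-3-5)² + (-6-9)²)
  = √(100 + 25 + 64 + 225)
  = √414 = 20.347

20.347


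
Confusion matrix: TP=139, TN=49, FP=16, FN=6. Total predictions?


Total = TP + TN + FP + FN
= 139 + 49 + 16 + 6
= 210
(Predicted positive: 155, predicted negative: 55)

210


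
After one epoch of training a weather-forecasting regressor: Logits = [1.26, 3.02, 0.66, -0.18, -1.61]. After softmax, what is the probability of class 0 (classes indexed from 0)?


Exponentials: e^1.26=3.5254, e^3.02=20.4913, e^0.66=1.9348, e^-0.18=0.8353, e^-1.61=0.1999
Sum = 26.9867
Softmax = [0.1306, 0.7593, 0.0717, 0.031, 0.0074]
p[0] = 3.5254/26.9867 = 0.1306

0.1306


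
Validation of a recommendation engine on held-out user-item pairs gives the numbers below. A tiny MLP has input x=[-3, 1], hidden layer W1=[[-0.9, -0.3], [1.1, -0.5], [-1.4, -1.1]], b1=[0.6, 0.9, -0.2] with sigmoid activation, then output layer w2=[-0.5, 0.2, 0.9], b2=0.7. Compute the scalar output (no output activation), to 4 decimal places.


z1[0] = (-0.9)·(-3) + (-0.3)·(1) + 0.6 = 3.0
z1[1] = (1.1)·(-3) + (-0.5)·(1) + 0.9 = -2.9
z1[2] = (-1.4)·(-3) + (-1.1)·(1) - 0.2 = 2.9
h = sigmoid(z1) = [0.9526, 0.0522, 0.9478]
output = (-0.5)·(0.9526) + (0.2)·(0.0522) + (0.9)·(0.9478) + 0.7 = 1.0872

1.0872


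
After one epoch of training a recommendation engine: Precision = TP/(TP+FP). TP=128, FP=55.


Precision = TP/(TP+FP)
= 128/(128+55)
= 128/183 = 69.95%

69.95%


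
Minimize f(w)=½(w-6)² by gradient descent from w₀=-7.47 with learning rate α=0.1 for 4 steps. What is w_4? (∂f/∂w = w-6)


step 1: grad = -7.47-6 = -13.47; w = -7.47 - 0.1·(-13.47) = -6.123
step 2: grad = -6.123-6 = -12.123; w = -6.123 - 0.1·(-12.123) = -4.9107
step 3: grad = -4.9107-6 = -10.9107; w = -4.9107 - 0.1·(-10.9107) = -3.81963
step 4: grad = -3.81963-6 = -9.81963; w = -3.81963 - 0.1·(-9.81963) = -2.837667

-2.837667


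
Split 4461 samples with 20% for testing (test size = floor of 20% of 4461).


Test = ⌊4461·20/100⌋ = 892
Train = 4461 - 892 = 3569

Train: 3569, Test: 892


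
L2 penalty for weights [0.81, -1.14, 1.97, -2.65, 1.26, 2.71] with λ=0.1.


‖w‖₂² = (0.81)² + (-1.14)² + (1.97)² + (-2.65)² + (1.26)² + (2.71)²
     = 0.6561 + 1.2996 + 3.8809 + 7.0225 + 1.5876 + 7.3441
     = 21.7908
λ·‖w‖₂² = 0.1·21.7908 = 2.17908

2.17908


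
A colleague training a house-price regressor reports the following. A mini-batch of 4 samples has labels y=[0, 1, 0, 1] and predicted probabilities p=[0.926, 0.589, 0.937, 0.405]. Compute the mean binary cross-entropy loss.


L[0] = -ln(1-0.926) = -ln(0.074) = 2.6037
L[1] = -ln(0.589) = 0.5293
L[2] = -ln(1-0.937) = -ln(0.063) = 2.7646
L[3] = -ln(0.405) = 0.9039
mean = (2.6037 + 0.5293 + 2.7646 + 0.9039)/4 = 1.7004

1.7004


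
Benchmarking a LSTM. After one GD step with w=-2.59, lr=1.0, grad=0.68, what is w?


w_new = w - α·∇
= -2.59 - 1.0·0.68
= -2.59 - 0.68
= -3.27

-3.27


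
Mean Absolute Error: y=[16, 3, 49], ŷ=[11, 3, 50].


Absolute errors: |16-11|=5, |3-3|=0, |49-50|=1
Sum = 6
MAE = 6/3 = 2

2


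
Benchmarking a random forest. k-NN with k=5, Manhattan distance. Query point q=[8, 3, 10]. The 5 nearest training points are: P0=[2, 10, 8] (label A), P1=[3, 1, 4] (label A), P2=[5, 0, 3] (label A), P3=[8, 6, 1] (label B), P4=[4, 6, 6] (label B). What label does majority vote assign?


d(q,P0) = 15  (label A)
d(q,P1) = 13  (label A)
d(q,P2) = 13  (label A)
d(q,P3) = 12  (label B)
d(q,P4) = 11  (label B)
Votes: A=3, B=2
Majority → A

A


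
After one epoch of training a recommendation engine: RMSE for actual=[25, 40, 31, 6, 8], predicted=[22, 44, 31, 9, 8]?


MSE = 34/5 = 6.8
RMSE = √(34/5) = 2.6077

2.6077


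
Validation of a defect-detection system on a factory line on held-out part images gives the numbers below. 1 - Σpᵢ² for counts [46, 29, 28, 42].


Probabilities: [46/145, 29/145, 28/145, 42/145] ≈ [0.3172, 0.2, 0.1931, 0.2897]
Σpᵢ² = (2116 + 841 + 784 + 1764)/145² = 5505/21025
Gini = 1 - Σpᵢ² = 1 - 5505/21025 = 0.7382

0.7382


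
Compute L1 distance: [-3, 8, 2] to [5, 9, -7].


d = |-3-5| + |8-9| + |2+ 7|
  = 8 + 1 + 9
  = 18

18


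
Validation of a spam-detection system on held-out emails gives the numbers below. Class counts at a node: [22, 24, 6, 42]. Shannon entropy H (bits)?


Probabilities: [22/94, 24/94, 6/94, 42/94] ≈ [0.234, 0.2553, 0.0638, 0.4468]
H = -((22/94)·log₂(22/94) + (24/94)·log₂(24/94) + (6/94)·log₂(6/94) + (42/94)·log₂(42/94))
  = 1.7659 bits

1.7659 bits


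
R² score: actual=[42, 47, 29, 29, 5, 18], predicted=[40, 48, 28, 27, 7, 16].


ȳ = 28.3333
SS_res = Σ(y-ŷ)² = 18
SS_tot = Σ(y-ȳ)² = 1187.33
R² = 1 - SS_res/SS_tot = 1 - 0.0152 = 0.9848

0.9848


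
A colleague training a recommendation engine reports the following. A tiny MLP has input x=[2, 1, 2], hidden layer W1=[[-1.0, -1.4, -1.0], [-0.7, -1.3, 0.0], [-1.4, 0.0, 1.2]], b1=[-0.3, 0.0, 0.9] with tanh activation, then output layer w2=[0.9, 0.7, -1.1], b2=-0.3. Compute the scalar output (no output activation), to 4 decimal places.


z1[0] = (-1.0)·(2) + (-1.4)·(1) + (-1.0)·(2) - 0.3 = -5.7
z1[1] = (-0.7)·(2) + (-1.3)·(1) + (0.0)·(2) + 0.0 = -2.7
z1[2] = (-1.4)·(2) + (0.0)·(1) + (1.2)·(2) + 0.9 = 0.5
h = tanh(z1) = [-1.0, -0.991, 0.4621]
output = (0.9)·(-1.0) + (0.7)·(-0.991) + (-1.1)·(0.4621) - 0.3 = -2.402

-2.402


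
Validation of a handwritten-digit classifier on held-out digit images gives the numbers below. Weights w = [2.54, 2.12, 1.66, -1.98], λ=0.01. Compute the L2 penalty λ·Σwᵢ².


‖w‖₂² = (2.54)² + (2.12)² + (1.66)² + (-1.98)²
     = 6.4516 + 4.4944 + 2.7556 + 3.9204
     = 17.622
λ·‖w‖₂² = 0.01·17.622 = 0.17622

0.17622


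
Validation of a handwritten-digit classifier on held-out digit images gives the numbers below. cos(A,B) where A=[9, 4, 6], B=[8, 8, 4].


A·B = 9·8 + 4·8 + 6·4 = 128
‖A‖ = √133 = 11.5326, ‖B‖ = √144 = 12
cos = 128/(√133·√144) = 128/√19152 = 0.9249

0.9249


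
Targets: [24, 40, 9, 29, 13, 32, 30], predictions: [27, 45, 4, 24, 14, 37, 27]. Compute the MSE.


Squared errors: (24-27)²=9, (40-45)²=25, (9-4)²=25, (29-24)²=25, (13-14)²=1, (32-37)²=25, (30-27)²=9
Sum = 119
MSE = 119/7 = 17

17


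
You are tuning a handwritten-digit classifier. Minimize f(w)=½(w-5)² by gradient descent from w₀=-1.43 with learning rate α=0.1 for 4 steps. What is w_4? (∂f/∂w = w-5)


step 1: grad = -1.43-5 = -6.43; w = -1.43 - 0.1·(-6.43) = -0.787
step 2: grad = -0.787-5 = -5.787; w = -0.787 - 0.1·(-5.787) = -0.2083
step 3: grad = -0.2083-5 = -5.2083; w = -0.2083 - 0.1·(-5.2083) = 0.31253
step 4: grad = 0.31253-5 = -4.68747; w = 0.31253 - 0.1·(-4.68747) = 0.781277

0.781277


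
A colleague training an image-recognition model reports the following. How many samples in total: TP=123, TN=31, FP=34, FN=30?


Total = TP + TN + FP + FN
= 123 + 31 + 34 + 30
= 218
(Predicted positive: 157, predicted negative: 61)

218


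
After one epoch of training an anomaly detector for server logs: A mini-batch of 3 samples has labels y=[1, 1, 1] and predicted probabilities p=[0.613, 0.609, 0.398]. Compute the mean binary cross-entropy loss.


L[0] = -ln(0.613) = 0.4894
L[1] = -ln(0.609) = 0.4959
L[2] = -ln(0.398) = 0.9213
mean = (0.4894 + 0.4959 + 0.9213)/3 = 0.6355

0.6355


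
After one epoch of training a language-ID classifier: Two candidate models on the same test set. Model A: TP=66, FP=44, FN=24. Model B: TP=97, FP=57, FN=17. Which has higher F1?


Model A: P=66/110=0.6, R=66/90=0.7333, F1=2PR/(P+R)=2TP/(2TP+FP+FN)=132/200=0.66
Model B: P=97/154=0.6299, R=97/114=0.8509, F1=2PR/(P+R)=2TP/(2TP+FP+FN)=194/268=0.7239
0.66 < 0.7239 → Model B

Model B


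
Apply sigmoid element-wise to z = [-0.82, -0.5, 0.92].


σ(-0.82) = 1/(1+e^0.82) = 0.3058
σ(-0.5) = 1/(1+e^0.5) = 0.3775
σ(0.92) = 1/(1+e^-0.92) = 0.715
result = [0.3058, 0.3775, 0.715]

[0.3058, 0.3775, 0.715]


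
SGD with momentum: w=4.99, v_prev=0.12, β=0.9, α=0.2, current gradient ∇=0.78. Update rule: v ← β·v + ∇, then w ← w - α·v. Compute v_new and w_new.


v_new = 0.9·0.12 + 0.78 = 0.108 + 0.78 = 0.888
w_new = 4.99 - 0.2·0.888 = 4.99 - 0.1776 = 4.8124

v_new=0.888, w_new=4.8124


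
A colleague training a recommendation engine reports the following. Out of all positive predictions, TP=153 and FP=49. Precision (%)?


Precision = TP/(TP+FP)
= 153/(153+49)
= 153/202 = 75.74%

75.74%


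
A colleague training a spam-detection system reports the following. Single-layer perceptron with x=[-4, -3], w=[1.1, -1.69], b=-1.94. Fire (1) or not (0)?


z = (-4)·(1.1) + (-3)·(-1.69) - 1.94
  = -1.27
step(z) = 0 (z<0)

0


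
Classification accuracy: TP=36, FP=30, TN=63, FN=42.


Accuracy = (TP+TN)/(TP+TN+FP+FN)
= (36+63)/(171)
= 99/171 = 57.89%

57.89%


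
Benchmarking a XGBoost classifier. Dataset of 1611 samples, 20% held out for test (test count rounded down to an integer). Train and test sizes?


Test = ⌊1611·20/100⌋ = 322
Train = 1611 - 322 = 1289

Train: 1289, Test: 322


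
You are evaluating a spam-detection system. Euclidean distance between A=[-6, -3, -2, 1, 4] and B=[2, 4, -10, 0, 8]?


d = √((-6-2)² + (-3-4)² + (-2+ 10)² + (1-0)² + (4-8)²)
  = √(64 + 49 + 64 + 1 + 16)
  = √194 = 13.9284

13.9284


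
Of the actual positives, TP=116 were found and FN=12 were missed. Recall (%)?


Recall = TP/(TP+FN)
= 116/(116+12)
= 116/128 = 90.62%

90.62%


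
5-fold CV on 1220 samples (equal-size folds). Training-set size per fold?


Fold size = 1220/5 = 244
Training per fold = 1220 - 244 = 976

976


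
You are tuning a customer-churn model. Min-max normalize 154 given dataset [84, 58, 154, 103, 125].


min=58, max=154
(154-58)/(154-58) = 96/96 = 1.0

1.0


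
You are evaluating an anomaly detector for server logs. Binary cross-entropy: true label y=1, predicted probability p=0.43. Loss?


BCE = -[y·ln(p) + (1-y)·ln(1-p)]
= -1·ln(0.43) - 0
= -ln(0.43) = 0.844

0.844


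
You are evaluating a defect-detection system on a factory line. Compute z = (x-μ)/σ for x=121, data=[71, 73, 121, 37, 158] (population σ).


μ = 92, σ = 42.4829
z = (121 - 92)/42.4829 = 0.6826

0.6826


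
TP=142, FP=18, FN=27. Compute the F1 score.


Precision = 142/160 = 0.8875
Recall = 142/169 = 0.8402
F1 = 2·P·R/(P+R) = 2·TP/(2·TP+FP+FN) = 284/(284+18+27) = 284/329 = 0.8632

0.8632


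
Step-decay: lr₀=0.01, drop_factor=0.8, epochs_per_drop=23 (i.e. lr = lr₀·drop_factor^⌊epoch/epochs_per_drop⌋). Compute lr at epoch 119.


n_drops = ⌊119/23⌋ = 5
lr = 0.01·0.8^5 = 0.01·0.32768 = 0.0032768

0.0032768


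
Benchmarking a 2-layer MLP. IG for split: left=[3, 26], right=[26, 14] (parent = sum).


Parent = [29, 40], H_parent = 0.9816
H_left = 0.4798 (n=29), H_right = 0.9341 (n=40)
H_children = (29/69)·0.4798 + (40/69)·0.9341 = 0.7432
IG = 0.9816 - 0.7432 = 0.2384

0.2384


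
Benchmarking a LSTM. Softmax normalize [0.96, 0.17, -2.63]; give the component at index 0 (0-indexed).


Exponentials: e^0.96=2.6117, e^0.17=1.1853, e^-2.63=0.0721
Sum = 3.8691
Softmax = [0.675, 0.3064, 0.0186]
p[0] = 2.6117/3.8691 = 0.675

0.675


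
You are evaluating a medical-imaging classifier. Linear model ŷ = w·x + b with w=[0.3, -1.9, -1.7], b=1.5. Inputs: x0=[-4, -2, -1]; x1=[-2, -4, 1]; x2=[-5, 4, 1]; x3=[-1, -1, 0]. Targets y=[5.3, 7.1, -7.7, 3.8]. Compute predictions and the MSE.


ŷ0 = (0.3)·(-4) + (-1.9)·(-2) + (-1.7)·(-1) + 1.5 = 5.8
ŷ1 = (0.3)·(-2) + (-1.9)·(-4) + (-1.7)·(1) + 1.5 = 6.8
ŷ2 = (0.3)·(-5) + (-1.9)·(4) + (-1.7)·(1) + 1.5 = -9.3
ŷ3 = (0.3)·(-1) + (-1.9)·(-1) + (-1.7)·(0) + 1.5 = 3.1
errors² = [0.25, 0.09, 2.56, 0.49]
MSE = 3.3900/4 = 0.8475

0.8475
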